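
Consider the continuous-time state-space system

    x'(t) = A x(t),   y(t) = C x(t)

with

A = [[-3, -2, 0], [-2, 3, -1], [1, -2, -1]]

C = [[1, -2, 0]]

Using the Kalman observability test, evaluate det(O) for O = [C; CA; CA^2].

CA = [[1, -8, 2]]
CA^2 = [[15, -30, 6]]
Observability matrix O = [C; CA; CA^2] = [[1, -2, 0], [1, -8, 2], [15, -30, 6]]
Expanding along the first row, det(O) = 1·((-8)·6 - 2·(-30)) - (-2)·(1·6 - 2·15) + 0·(1·(-30) - (-8)·15) = 1·12 - (-2)·(-24) + 0·90 = -36
Since det(O) ≠ 0, rank(O) = 3 and the system is completely observable.

-36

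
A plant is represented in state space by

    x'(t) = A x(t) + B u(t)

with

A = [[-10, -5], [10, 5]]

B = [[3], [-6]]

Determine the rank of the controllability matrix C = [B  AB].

1

AB = [[0], [0]]
Controllability matrix C = [B  AB] = [[3, 0], [-6, 0]]
Every column of C is a scalar multiple of column 1 = [3, -6] (multipliers 1, 0), so the columns span a one-dimensional space.
C ≠ 0, hence rank(C) = 1.
rank(C) = 1 < n = 2, so the pair (A, B) is not completely controllable.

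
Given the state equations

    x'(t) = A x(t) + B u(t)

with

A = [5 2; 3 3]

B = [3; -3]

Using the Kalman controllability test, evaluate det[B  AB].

AB = [[9], [0]]
Controllability matrix C = [B  AB] = [[3, 9], [-3, 0]]
det(C) = 3·0 - 9·(-3) = 0 - (-27) = 27
Since det(C) ≠ 0, rank(C) = 2 and the system is completely controllable.

27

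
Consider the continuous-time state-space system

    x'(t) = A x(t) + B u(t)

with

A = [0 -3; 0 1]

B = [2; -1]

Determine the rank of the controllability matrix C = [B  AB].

2

AB = [[3], [-1]]
Controllability matrix C = [B  AB] = [[2, 3], [-1, -1]]
det(C) = 2·(-1) - 3·(-1) = -2 - (-3) = 1 ≠ 0, so rank(C) = 2.
rank(C) = 2 = n, so the pair (A, B) is completely controllable.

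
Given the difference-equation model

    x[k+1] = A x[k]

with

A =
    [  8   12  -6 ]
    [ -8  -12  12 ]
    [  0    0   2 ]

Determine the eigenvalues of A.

-4, 0, 2

det(zI - A) = z^3 - (tr A)z^2 + (M11 + M22 + M33)z - det A, where Mii is the 2×2 principal minor of A obtained by deleting row i and column i.
tr A = 8 + (-12) + 2 = -2; M11 = (-12)·2 - 12·0 = -24 - 0 = -24; M22 = 8·2 - (-6)·0 = 16 - 0 = 16; M33 = 8·(-12) - 12·(-8) = -96 - (-96) = 0; sum of minors = -8.
det A = 8·((-12)·2 - 12·0) - 12·((-8)·2 - 12·0) + (-6)·((-8)·0 - (-12)·0) = 8·(-24) - 12·(-16) + (-6)·0 = 0.
So p(z) = det(zI - A) = z^3 + 2z^2 - 8z.
The constant term is 0, so p(z) = z(z^2 + 2z - 8).
Factor z^2 + 2z - 8: two numbers with sum -2 and product -8 are 2 and -4, so z^2 + 2z - 8 = (z - 2)(z + 4).
Hence p(z) = z (z - 2) (z + 4), with roots -4, 0, 2.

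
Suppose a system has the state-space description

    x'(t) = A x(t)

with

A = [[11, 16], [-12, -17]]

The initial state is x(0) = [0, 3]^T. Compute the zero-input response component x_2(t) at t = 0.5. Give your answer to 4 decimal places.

-4.4738

det(sI - A) = s^2 - (tr A)s + det A, with tr A = 11 + (-17) = -6 and det A = 11·(-17) - 16·(-12) = -187 - (-192) = 5.
So p(s) = det(sI - A) = s^2 + 6s + 5.
Factor s^2 + 6s + 5: two numbers with sum -6 and product 5 are -1 and -5, so s^2 + 6s + 5 = (s + 1)(s + 5).
Hence p(s) = (s + 1) (s + 5), with roots -5, -1.
The eigenvalues -5, -1 are distinct and real, so A is diagonalisable and x(t) = e^{At} x(0) = V diag(e^{λ_i t}) V^{-1} x(0), where the columns of V are the eigenvectors.
λ = -5: A - (-5)I = [[16, 16], [-12, -12]]. Row 1 gives 16·v1 + 16·v2 = 0, so take v_1 = [-1, 1]^T.
λ = -1: A - (-1)I = [[12, 16], [-12, -16]]. Row 1 gives 12·v1 + 16·v2 = 0, so take v_2 = [4, -3]^T.
V = [v_1 v_2] = [[-1, 4], [1, -3]] has det V = -1, so V^{-1} = adj(V)/det V = [[3, 4], [1, 1]].
Modal coordinates z(0) = V^{-1} x(0): 3·0 + 4·3 = 12; 1·0 + 1·3 = 3; so z(0) = [12, 3]^T.
x_2(t) = Σ_i (v_i)_2 · z_i(0) · e^{λ_i t} (row 2 of V times the modal terms).
x_2(0.5) = 1·12·e^{-5·0.5} + (-3)·3·e^{-1·0.5} = 12·0.082085 + (-9)·0.606531 = -4.4738.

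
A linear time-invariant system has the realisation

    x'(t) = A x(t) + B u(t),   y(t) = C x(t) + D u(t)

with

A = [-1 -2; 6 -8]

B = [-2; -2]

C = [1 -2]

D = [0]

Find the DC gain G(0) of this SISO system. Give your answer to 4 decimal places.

G(0) = C(-A)^{-1}B + D = -C A^{-1} B + D.
det A = 20, so A^{-1} = (1/20)·adj(A) = [[-2/5, 1/10], [-3/10, -1/20]]
A^{-1} B = [3/5, 7/10]^T
C A^{-1} B = -4/5
G(0) = D - C A^{-1} B = 0 - (-4/5) = 4/5 ≈ 0.8000

0.8000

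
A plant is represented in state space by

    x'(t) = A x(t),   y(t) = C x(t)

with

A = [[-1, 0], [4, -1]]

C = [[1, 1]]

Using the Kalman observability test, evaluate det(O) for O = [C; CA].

CA = [[3, -1]]
Observability matrix O = [C; CA] = [[1, 1], [3, -1]]
det(O) = 1·(-1) - 1·3 = -1 - 3 = -4
Since det(O) ≠ 0, rank(O) = 2 and the system is completely observable.

-4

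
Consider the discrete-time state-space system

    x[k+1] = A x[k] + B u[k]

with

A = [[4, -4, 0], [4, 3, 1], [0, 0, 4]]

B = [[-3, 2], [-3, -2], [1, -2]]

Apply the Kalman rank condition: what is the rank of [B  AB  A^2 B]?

3

AB = [[0, 16], [-20, 0], [4, -8]]
A^2B = [[80, 64], [-56, 56], [16, -32]]
Controllability matrix C = [B  AB  A^2B] = [[-3, 2, 0, 16, 80, 64], [-3, -2, -20, 0, -56, 56], [1, -2, 4, -8, 16, -32]]
Take the 3×3 submatrix of C formed by columns 1, 2, 3: [[-3, 2, 0], [-3, -2, -20], [1, -2, 4]]. Its determinant is (-3)·((-2)·4 - (-20)·(-2)) - 2·((-3)·4 - (-20)·1) + 0·((-3)·(-2) - (-2)·1) = (-3)·(-48) - 2·8 + 0·8 = 128 ≠ 0.
So rank(C) ≥ 3; since C has 3 rows, rank(C) = 3.
rank(C) = 3 = n, so the pair (A, B) is completely controllable.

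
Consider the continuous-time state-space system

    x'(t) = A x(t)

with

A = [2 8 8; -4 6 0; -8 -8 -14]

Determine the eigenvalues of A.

det(sI - A) = s^3 - (tr A)s^2 + (M11 + M22 + M33)s - det A, where Mii is the 2×2 principal minor of A obtained by deleting row i and column i.
tr A = 2 + 6 + (-14) = -6; M11 = 6·(-14) - 0·(-8) = -84 - 0 = -84; M22 = 2·(-14) - 8·(-8) = -28 - (-64) = 36; M33 = 2·6 - 8·(-4) = 12 - (-32) = 44; sum of minors = -4.
det A = 2·(6·(-14) - 0·(-8)) - 8·((-4)·(-14) - 0·(-8)) + 8·((-4)·(-8) - 6·(-8)) = 2·(-84) - 8·56 + 8·80 = 24.
So p(s) = det(sI - A) = s^3 + 6s^2 - 4s - 24.
Rational-root test: any integer root divides -24. Testing small divisors, s = -2 works: p(-2) = -8 + 24 + 8 + (-24) = 0, so (s + 2) is a factor.
Dividing, p(s) = (s + 2)(s^2 + 4s - 12).
Factor s^2 + 4s - 12: two numbers with sum -4 and product -12 are 2 and -6, so s^2 + 4s - 12 = (s - 2)(s + 6).
Hence p(s) = (s - 2) (s + 2) (s + 6), with roots -6, -2, 2.
At least one eigenvalue has non-negative real part, so the system is not asymptotically stable.

-6, -2, 2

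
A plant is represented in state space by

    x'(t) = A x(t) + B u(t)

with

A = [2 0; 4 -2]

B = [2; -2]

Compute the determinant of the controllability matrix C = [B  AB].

32

AB = [[4], [12]]
Controllability matrix C = [B  AB] = [[2, 4], [-2, 12]]
det(C) = 2·12 - 4·(-2) = 24 - (-8) = 32
Since det(C) ≠ 0, rank(C) = 2 and the system is completely controllable.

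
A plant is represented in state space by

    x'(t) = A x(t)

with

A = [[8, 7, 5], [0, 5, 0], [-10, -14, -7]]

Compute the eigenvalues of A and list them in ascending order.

-2, 3, 5

det(sI - A) = s^3 - (tr A)s^2 + (M11 + M22 + M33)s - det A, where Mii is the 2×2 principal minor of A obtained by deleting row i and column i.
tr A = 8 + 5 + (-7) = 6; M11 = 5·(-7) - 0·(-14) = -35 - 0 = -35; M22 = 8·(-7) - 5·(-10) = -56 - (-50) = -6; M33 = 8·5 - 7·0 = 40 - 0 = 40; sum of minors = -1.
det A = 8·(5·(-7) - 0·(-14)) - 7·(0·(-7) - 0·(-10)) + 5·(0·(-14) - 5·(-10)) = 8·(-35) - 7·0 + 5·50 = -30.
So p(s) = det(sI - A) = s^3 - 6s^2 - s + 30.
Rational-root test: any integer root divides 30. Testing small divisors, s = -2 works: p(-2) = -8 + (-24) + 2 + 30 = 0, so (s + 2) is a factor.
Dividing, p(s) = (s + 2)(s^2 - 8s + 15).
Factor s^2 - 8s + 15: two numbers with sum 8 and product 15 are 5 and 3, so s^2 - 8s + 15 = (s - 5)(s - 3).
Hence p(s) = (s - 5) (s - 3) (s + 2), with roots -2, 3, 5.
At least one eigenvalue has non-negative real part, so the system is not asymptotically stable.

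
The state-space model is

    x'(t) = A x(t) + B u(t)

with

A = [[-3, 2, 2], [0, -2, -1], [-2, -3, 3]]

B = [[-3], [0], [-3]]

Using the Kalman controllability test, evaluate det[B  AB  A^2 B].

AB = [[3], [3], [-3]]
A^2B = [[-9], [-3], [-24]]
Controllability matrix C = [B  AB  A^2B] = [[-3, 3, -9], [0, 3, -3], [-3, -3, -24]]
Expanding along the first row, det(C) = (-3)·(3·(-24) - (-3)·(-3)) - 3·(0·(-24) - (-3)·(-3)) + (-9)·(0·(-3) - 3·(-3)) = (-3)·(-81) - 3·(-9) + (-9)·9 = 189
Since det(C) ≠ 0, rank(C) = 3 and the system is completely controllable.

189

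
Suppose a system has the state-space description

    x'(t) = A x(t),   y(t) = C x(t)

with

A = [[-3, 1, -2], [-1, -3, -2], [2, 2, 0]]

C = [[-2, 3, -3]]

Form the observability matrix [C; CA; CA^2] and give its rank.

CA = [[-3, -17, -2]]
CA^2 = [[22, 44, 40]]
Observability matrix O = [C; CA; CA^2] = [[-2, 3, -3], [-3, -17, -2], [22, 44, 40]]
det(O) = (-2)·((-17)·40 - (-2)·44) - 3·((-3)·40 - (-2)·22) + (-3)·((-3)·44 - (-17)·22) = (-2)·(-592) - 3·(-76) + (-3)·242 = 686 ≠ 0, so rank(O) = 3.
rank(O) = 3 = n, so the pair (A, C) is completely observable.

3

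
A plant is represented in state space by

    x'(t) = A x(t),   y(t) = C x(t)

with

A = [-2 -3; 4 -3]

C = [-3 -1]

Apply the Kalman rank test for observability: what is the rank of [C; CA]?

2

CA = [[2, 12]]
Observability matrix O = [C; CA] = [[-3, -1], [2, 12]]
det(O) = (-3)·12 - (-1)·2 = -36 - (-2) = -34 ≠ 0, so rank(O) = 2.
rank(O) = 2 = n, so the pair (A, C) is completely observable.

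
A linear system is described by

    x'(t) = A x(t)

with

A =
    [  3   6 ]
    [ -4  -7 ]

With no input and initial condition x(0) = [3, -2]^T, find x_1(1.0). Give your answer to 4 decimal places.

det(sI - A) = s^2 - (tr A)s + det A, with tr A = 3 + (-7) = -4 and det A = 3·(-7) - 6·(-4) = -21 - (-24) = 3.
So p(s) = det(sI - A) = s^2 + 4s + 3.
Factor s^2 + 4s + 3: two numbers with sum -4 and product 3 are -1 and -3, so s^2 + 4s + 3 = (s + 1)(s + 3).
Hence p(s) = (s + 1) (s + 3), with roots -3, -1.
The eigenvalues -3, -1 are distinct and real, so A is diagonalisable and x(t) = e^{At} x(0) = V diag(e^{λ_i t}) V^{-1} x(0), where the columns of V are the eigenvectors.
λ = -3: A - (-3)I = [[6, 6], [-4, -4]]. Row 1 gives 6·v1 + 6·v2 = 0, so take v_1 = [-1, 1]^T.
λ = -1: A - (-1)I = [[4, 6], [-4, -6]]. Row 1 gives 4·v1 + 6·v2 = 0, so take v_2 = [3, -2]^T.
V = [v_1 v_2] = [[-1, 3], [1, -2]] has det V = -1, so V^{-1} = adj(V)/det V = [[2, 3], [1, 1]].
Modal coordinates z(0) = V^{-1} x(0): 2·3 + 3·(-2) = 0; 1·3 + 1·(-2) = 1; so z(0) = [0, 1]^T.
x_1(t) = Σ_i (v_i)_1 · z_i(0) · e^{λ_i t} (row 1 of V times the modal terms).
x_1(1.0) = (-1)·0·e^{-3·1.0} + 3·1·e^{-1·1.0} = 0·0.049787 + 3·0.367879 = 1.1036.

1.1036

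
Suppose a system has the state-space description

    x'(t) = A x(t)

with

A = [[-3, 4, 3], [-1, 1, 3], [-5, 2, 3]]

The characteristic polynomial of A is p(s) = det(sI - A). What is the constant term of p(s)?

30

Expand det(sI - A) for the 3×3 matrix.
p(s) = s^3 - s^2 + 4s + 30.
(Check: constant term = det(-A) = (-1)^3 det A = 30; coefficient of s^2 = -tr A = -1.)
The constant term is 30.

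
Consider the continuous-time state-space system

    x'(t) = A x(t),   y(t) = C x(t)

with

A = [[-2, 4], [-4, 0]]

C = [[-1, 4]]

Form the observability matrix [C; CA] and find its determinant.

60

CA = [[-14, -4]]
Observability matrix O = [C; CA] = [[-1, 4], [-14, -4]]
det(O) = (-1)·(-4) - 4·(-14) = 4 - (-56) = 60
Since det(O) ≠ 0, rank(O) = 2 and the system is completely observable.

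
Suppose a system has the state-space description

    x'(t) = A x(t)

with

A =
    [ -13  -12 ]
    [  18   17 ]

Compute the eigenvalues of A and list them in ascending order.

-1, 5

det(sI - A) = s^2 - (tr A)s + det A, with tr A = (-13) + 17 = 4 and det A = (-13)·17 - (-12)·18 = -221 - (-216) = -5.
So p(s) = det(sI - A) = s^2 - 4s - 5.
Factor s^2 - 4s - 5: two numbers with sum 4 and product -5 are 5 and -1, so s^2 - 4s - 5 = (s - 5)(s + 1).
Hence p(s) = (s - 5) (s + 1), with roots -1, 5.
At least one eigenvalue has non-negative real part, so the system is not asymptotically stable.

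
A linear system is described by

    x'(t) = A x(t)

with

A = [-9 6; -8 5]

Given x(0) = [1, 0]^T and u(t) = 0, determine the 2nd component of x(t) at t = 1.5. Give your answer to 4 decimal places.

-0.8481

det(sI - A) = s^2 - (tr A)s + det A, with tr A = (-9) + 5 = -4 and det A = (-9)·5 - 6·(-8) = -45 - (-48) = 3.
So p(s) = det(sI - A) = s^2 + 4s + 3.
Factor s^2 + 4s + 3: two numbers with sum -4 and product 3 are -1 and -3, so s^2 + 4s + 3 = (s + 1)(s + 3).
Hence p(s) = (s + 1) (s + 3), with roots -3, -1.
The eigenvalues -3, -1 are distinct and real, so A is diagonalisable and x(t) = e^{At} x(0) = V diag(e^{λ_i t}) V^{-1} x(0), where the columns of V are the eigenvectors.
λ = -3: A - (-3)I = [[-6, 6], [-8, 8]]. Row 1 gives (-6)·v1 + 6·v2 = 0, so take v_1 = [1, 1]^T.
λ = -1: A - (-1)I = [[-8, 6], [-8, 6]]. Row 1 gives (-8)·v1 + 6·v2 = 0, so take v_2 = [-3, -4]^T.
V = [v_1 v_2] = [[1, -3], [1, -4]] has det V = -1, so V^{-1} = adj(V)/det V = [[4, -3], [1, -1]].
Modal coordinates z(0) = V^{-1} x(0): 4·1 + (-3)·0 = 4; 1·1 + (-1)·0 = 1; so z(0) = [4, 1]^T.
x_2(t) = Σ_i (v_i)_2 · z_i(0) · e^{λ_i t} (row 2 of V times the modal terms).
x_2(1.5) = 1·4·e^{-3·1.5} + (-4)·1·e^{-1·1.5} = 4·0.011109 + (-4)·0.223130 = -0.8481.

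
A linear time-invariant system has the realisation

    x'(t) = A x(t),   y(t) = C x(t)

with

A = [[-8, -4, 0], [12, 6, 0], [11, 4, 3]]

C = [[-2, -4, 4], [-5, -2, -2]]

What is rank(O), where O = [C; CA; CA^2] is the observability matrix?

CA = [[12, 0, 12], [-6, 0, -6]]
CA^2 = [[36, 0, 36], [-18, 0, -18]]
Observability matrix O = [C; CA; CA^2] = [[-2, -4, 4], [-5, -2, -2], [12, 0, 12], [-6, 0, -6], [36, 0, 36], [-18, 0, -18]]
The columns c1, c2, c3 of O are linearly dependent: -2·c1 + 3·c2 + 2·c3 = 0 (check each entry), so rank(O) ≤ 2.
The 2×2 minor from rows 1, 2, columns 1, 2 is (-2)·(-2) - (-4)·(-5) = 4 - 20 = -16 ≠ 0, so rank(O) = 2.
rank(O) = 2 < n = 3, so the pair (A, C) is not completely observable.

2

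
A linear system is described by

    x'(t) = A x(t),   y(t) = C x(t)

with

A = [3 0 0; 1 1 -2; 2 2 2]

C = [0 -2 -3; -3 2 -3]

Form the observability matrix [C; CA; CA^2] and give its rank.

3

CA = [[-8, -8, -2], [-13, -4, -10]]
CA^2 = [[-36, -12, 12], [-63, -24, -12]]
Observability matrix O = [C; CA; CA^2] = [[0, -2, -3], [-3, 2, -3], [-8, -8, -2], [-13, -4, -10], [-36, -12, 12], [-63, -24, -12]]
Take the 3×3 submatrix of O formed by rows 1, 2, 3: [[0, -2, -3], [-3, 2, -3], [-8, -8, -2]]. Its determinant is 0·(2·(-2) - (-3)·(-8)) - (-2)·((-3)·(-2) - (-3)·(-8)) + (-3)·((-3)·(-8) - 2·(-8)) = 0·(-28) - (-2)·(-18) + (-3)·40 = -156 ≠ 0.
So rank(O) ≥ 3; since O has 3 columns, rank(O) = 3.
rank(O) = 3 = n, so the pair (A, C) is completely observable.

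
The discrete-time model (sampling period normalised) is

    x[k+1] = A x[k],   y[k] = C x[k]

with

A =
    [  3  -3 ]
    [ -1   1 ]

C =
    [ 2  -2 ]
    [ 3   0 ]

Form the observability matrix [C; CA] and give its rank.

2

CA = [[8, -8], [9, -9]]
Observability matrix O = [C; CA] = [[2, -2], [3, 0], [8, -8], [9, -9]]
Take the 2×2 submatrix of O formed by rows 1, 2: [[2, -2], [3, 0]]. Its determinant is 2·0 - (-2)·3 = 0 - (-6) = 6 ≠ 0.
So rank(O) ≥ 2; since O has 2 columns, rank(O) = 2.
rank(O) = 2 = n, so the pair (A, C) is completely observable.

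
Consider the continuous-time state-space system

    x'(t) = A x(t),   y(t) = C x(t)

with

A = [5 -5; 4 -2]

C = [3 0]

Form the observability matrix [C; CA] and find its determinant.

CA = [[15, -15]]
Observability matrix O = [C; CA] = [[3, 0], [15, -15]]
det(O) = 3·(-15) - 0·15 = -45 - 0 = -45
Since det(O) ≠ 0, rank(O) = 2 and the system is completely observable.

-45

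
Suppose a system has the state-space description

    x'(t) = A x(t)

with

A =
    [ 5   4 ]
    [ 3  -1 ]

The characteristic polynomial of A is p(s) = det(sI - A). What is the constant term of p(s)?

-17

For a 2×2 matrix, det(sI - A) = s^2 - (tr A)s + det A.
tr A = 4, det A = -17.
So p(s) = s^2 - 4s - 17.
The constant term is -17.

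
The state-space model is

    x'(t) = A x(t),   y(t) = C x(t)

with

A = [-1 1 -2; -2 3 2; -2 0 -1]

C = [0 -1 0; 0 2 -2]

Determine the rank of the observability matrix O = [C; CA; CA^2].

CA = [[2, -3, -2], [0, 6, 6]]
CA^2 = [[8, -7, -8], [-24, 18, 6]]
Observability matrix O = [C; CA; CA^2] = [[0, -1, 0], [0, 2, -2], [2, -3, -2], [0, 6, 6], [8, -7, -8], [-24, 18, 6]]
Take the 3×3 submatrix of O formed by rows 1, 2, 3: [[0, -1, 0], [0, 2, -2], [2, -3, -2]]. Its determinant is 0·(2·(-2) - (-2)·(-3)) - (-1)·(0·(-2) - (-2)·2) + 0·(0·(-3) - 2·2) = 0·(-10) - (-1)·4 + 0·(-4) = 4 ≠ 0.
So rank(O) ≥ 3; since O has 3 columns, rank(O) = 3.
rank(O) = 3 = n, so the pair (A, C) is completely observable.

3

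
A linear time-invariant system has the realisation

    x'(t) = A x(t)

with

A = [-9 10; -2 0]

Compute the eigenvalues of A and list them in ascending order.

det(sI - A) = s^2 - (tr A)s + det A, with tr A = (-9) + 0 = -9 and det A = (-9)·0 - 10·(-2) = 0 - (-20) = 20.
So p(s) = det(sI - A) = s^2 + 9s + 20.
Factor s^2 + 9s + 20: two numbers with sum -9 and product 20 are -4 and -5, so s^2 + 9s + 20 = (s + 4)(s + 5).
Hence p(s) = (s + 4) (s + 5), with roots -5, -4.
All eigenvalues have negative real part, so the system is asymptotically stable.

-5, -4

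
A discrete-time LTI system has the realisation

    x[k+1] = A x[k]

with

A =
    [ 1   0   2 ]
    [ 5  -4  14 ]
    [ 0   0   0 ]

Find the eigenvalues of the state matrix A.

det(zI - A) = z^3 - (tr A)z^2 + (M11 + M22 + M33)z - det A, where Mii is the 2×2 principal minor of A obtained by deleting row i and column i.
tr A = 1 + (-4) + 0 = -3; M11 = (-4)·0 - 14·0 = 0 - 0 = 0; M22 = 1·0 - 2·0 = 0 - 0 = 0; M33 = 1·(-4) - 0·5 = -4 - 0 = -4; sum of minors = -4.
det A = 1·((-4)·0 - 14·0) - 0·(5·0 - 14·0) + 2·(5·0 - (-4)·0) = 1·0 - 0·0 + 2·0 = 0.
So p(z) = det(zI - A) = z^3 + 3z^2 - 4z.
The constant term is 0, so p(z) = z(z^2 + 3z - 4).
Factor z^2 + 3z - 4: two numbers with sum -3 and product -4 are 1 and -4, so z^2 + 3z - 4 = (z - 1)(z + 4).
Hence p(z) = z (z - 1) (z + 4), with roots -4, 0, 1.

-4, 0, 1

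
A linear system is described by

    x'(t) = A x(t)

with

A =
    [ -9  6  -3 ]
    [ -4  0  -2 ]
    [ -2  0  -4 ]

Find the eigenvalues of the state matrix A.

-6, -4, -3

det(sI - A) = s^3 - (tr A)s^2 + (M11 + M22 + M33)s - det A, where Mii is the 2×2 principal minor of A obtained by deleting row i and column i.
tr A = (-9) + 0 + (-4) = -13; M11 = 0·(-4) - (-2)·0 = 0 - 0 = 0; M22 = (-9)·(-4) - (-3)·(-2) = 36 - 6 = 30; M33 = (-9)·0 - 6·(-4) = 0 - (-24) = 24; sum of minors = 54.
det A = (-9)·(0·(-4) - (-2)·0) - 6·((-4)·(-4) - (-2)·(-2)) + (-3)·((-4)·0 - 0·(-2)) = (-9)·0 - 6·12 + (-3)·0 = -72.
So p(s) = det(sI - A) = s^3 + 13s^2 + 54s + 72.
Rational-root test: any integer root divides 72. Testing small divisors, s = -3 works: p(-3) = -27 + 117 + (-162) + 72 = 0, so (s + 3) is a factor.
Dividing, p(s) = (s + 3)(s^2 + 10s + 24).
Factor s^2 + 10s + 24: two numbers with sum -10 and product 24 are -4 and -6, so s^2 + 10s + 24 = (s + 4)(s + 6).
Hence p(s) = (s + 3) (s + 4) (s + 6), with roots -6, -4, -3.
All eigenvalues have negative real part, so the system is asymptotically stable.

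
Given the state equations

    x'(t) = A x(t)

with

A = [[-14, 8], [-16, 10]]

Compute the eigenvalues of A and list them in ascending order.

-6, 2

det(sI - A) = s^2 - (tr A)s + det A, with tr A = (-14) + 10 = -4 and det A = (-14)·10 - 8·(-16) = -140 - (-128) = -12.
So p(s) = det(sI - A) = s^2 + 4s - 12.
Factor s^2 + 4s - 12: two numbers with sum -4 and product -12 are 2 and -6, so s^2 + 4s - 12 = (s - 2)(s + 6).
Hence p(s) = (s - 2) (s + 6), with roots -6, 2.
At least one eigenvalue has non-negative real part, so the system is not asymptotically stable.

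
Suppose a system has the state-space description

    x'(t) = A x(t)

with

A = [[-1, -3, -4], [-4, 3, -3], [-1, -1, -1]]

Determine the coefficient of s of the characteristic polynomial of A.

Expand det(sI - A) for the 3×3 matrix.
p(s) = s^3 - s^2 - 24s + 19.
(Check: constant term = det(-A) = (-1)^3 det A = 19; coefficient of s^2 = -tr A = -1.)
The coefficient of s is -24.

-24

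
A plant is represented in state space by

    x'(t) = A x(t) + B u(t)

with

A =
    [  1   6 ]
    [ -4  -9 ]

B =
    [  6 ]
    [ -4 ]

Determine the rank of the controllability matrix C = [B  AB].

1

AB = [[-18], [12]]
Controllability matrix C = [B  AB] = [[6, -18], [-4, 12]]
Every column of C is a scalar multiple of column 1 = [6, -4] (multipliers 1, -3), so the columns span a one-dimensional space.
C ≠ 0, hence rank(C) = 1.
rank(C) = 1 < n = 2, so the pair (A, B) is not completely controllable.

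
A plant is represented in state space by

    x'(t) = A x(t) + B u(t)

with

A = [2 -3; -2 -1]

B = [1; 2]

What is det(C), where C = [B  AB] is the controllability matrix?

4

AB = [[-4], [-4]]
Controllability matrix C = [B  AB] = [[1, -4], [2, -4]]
det(C) = 1·(-4) - (-4)·2 = -4 - (-8) = 4
Since det(C) ≠ 0, rank(C) = 2 and the system is completely controllable.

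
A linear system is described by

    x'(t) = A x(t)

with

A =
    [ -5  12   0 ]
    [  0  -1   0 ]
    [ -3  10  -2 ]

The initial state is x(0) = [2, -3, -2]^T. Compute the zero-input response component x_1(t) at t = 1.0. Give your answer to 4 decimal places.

det(sI - A) = s^3 - (tr A)s^2 + (M11 + M22 + M33)s - det A, where Mii is the 2×2 principal minor of A obtained by deleting row i and column i.
tr A = (-5) + (-1) + (-2) = -8; M11 = (-1)·(-2) - 0·10 = 2 - 0 = 2; M22 = (-5)·(-2) - 0·(-3) = 10 - 0 = 10; M33 = (-5)·(-1) - 12·0 = 5 - 0 = 5; sum of minors = 17.
det A = (-5)·((-1)·(-2) - 0·10) - 12·(0·(-2) - 0·(-3)) + 0·(0·10 - (-1)·(-3)) = (-5)·2 - 12·0 + 0·(-3) = -10.
So p(s) = det(sI - A) = s^3 + 8s^2 + 17s + 10.
Rational-root test: any integer root divides 10. Testing small divisors, s = -1 works: p(-1) = -1 + 8 + (-17) + 10 = 0, so (s + 1) is a factor.
Dividing, p(s) = (s + 1)(s^2 + 7s + 10).
Factor s^2 + 7s + 10: two numbers with sum -7 and product 10 are -2 and -5, so s^2 + 7s + 10 = (s + 2)(s + 5).
Hence p(s) = (s + 1) (s + 2) (s + 5), with roots -5, -2, -1.
The eigenvalues -5, -2, -1 are distinct and real, so A is diagonalisable and x(t) = e^{At} x(0) = V diag(e^{λ_i t}) V^{-1} x(0), where the columns of V are the eigenvectors.
λ = -5: A - (-5)I = [[0, 12, 0], [0, 4, 0], [-3, 10, 3]]. v must be orthogonal to every row; (row 1) × (row 3) = [36, 0, 36], so take v_1 = [1, 0, 1]^T.
λ = -2: A - (-2)I = [[-3, 12, 0], [0, 1, 0], [-3, 10, 0]]. v must be orthogonal to every row; (row 1) × (row 2) = [0, 0, -3], so take v_2 = [0, 0, 1]^T.
λ = -1: A - (-1)I = [[-4, 12, 0], [0, 0, 0], [-3, 10, -1]]. v must be orthogonal to every row; (row 1) × (row 3) = [-12, -4, -4], so take v_3 = [3, 1, 1]^T.
V = [v_1 v_2 v_3] = [[1, 0, 3], [0, 0, 1], [1, 1, 1]] has det V = -1, so V^{-1} = adj(V)/det V = [[1, -3, 0], [-1, 2, 1], [0, 1, 0]].
Modal coordinates z(0) = V^{-1} x(0): 1·2 + (-3)·(-3) + 0·(-2) = 11; (-1)·2 + 2·(-3) + 1·(-2) = -10; 0·2 + 1·(-3) + 0·(-2) = -3; so z(0) = [11, -10, -3]^T.
x_1(t) = Σ_i (v_i)_1 · z_i(0) · e^{λ_i t} (row 1 of V times the modal terms).
x_1(1.0) = 1·11·e^{-5·1.0} + 0·(-10)·e^{-2·1.0} + 3·(-3)·e^{-1·1.0} = 11·0.006738 + 0·0.135335 + (-9)·0.367879 = -3.2368.

-3.2368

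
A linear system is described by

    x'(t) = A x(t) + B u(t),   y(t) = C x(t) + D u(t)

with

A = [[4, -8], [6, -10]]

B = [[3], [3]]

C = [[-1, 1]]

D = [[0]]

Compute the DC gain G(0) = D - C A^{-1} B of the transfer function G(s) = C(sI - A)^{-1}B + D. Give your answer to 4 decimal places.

G(0) = C(-A)^{-1}B + D = -C A^{-1} B + D.
det A = 8, so A^{-1} = (1/8)·adj(A) = [[-5/4, 1], [-3/4, 1/2]]
A^{-1} B = [-3/4, -3/4]^T
C A^{-1} B = 0
G(0) = D - C A^{-1} B = 0 - (0) = 0

0.0000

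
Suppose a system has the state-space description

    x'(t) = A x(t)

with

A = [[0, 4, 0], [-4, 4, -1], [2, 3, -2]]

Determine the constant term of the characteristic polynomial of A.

Expand det(sI - A) for the 3×3 matrix.
p(s) = s^3 - 2s^2 + 11s + 40.
(Check: constant term = det(-A) = (-1)^3 det A = 40; coefficient of s^2 = -tr A = -2.)
The constant term is 40.

40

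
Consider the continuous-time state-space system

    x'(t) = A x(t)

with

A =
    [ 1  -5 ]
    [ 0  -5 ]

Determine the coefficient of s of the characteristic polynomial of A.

For a 2×2 matrix, det(sI - A) = s^2 - (tr A)s + det A.
tr A = -4, det A = -5.
So p(s) = s^2 + 4s - 5.
The coefficient of s is 4.

4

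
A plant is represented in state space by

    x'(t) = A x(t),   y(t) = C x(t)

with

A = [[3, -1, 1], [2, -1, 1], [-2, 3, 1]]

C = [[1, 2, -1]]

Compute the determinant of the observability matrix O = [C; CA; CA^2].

CA = [[9, -6, 2]]
CA^2 = [[11, 3, 5]]
Observability matrix O = [C; CA; CA^2] = [[1, 2, -1], [9, -6, 2], [11, 3, 5]]
Expanding along the first row, det(O) = 1·((-6)·5 - 2·3) - 2·(9·5 - 2·11) + (-1)·(9·3 - (-6)·11) = 1·(-36) - 2·23 + (-1)·93 = -175
Since det(O) ≠ 0, rank(O) = 3 and the system is completely observable.

-175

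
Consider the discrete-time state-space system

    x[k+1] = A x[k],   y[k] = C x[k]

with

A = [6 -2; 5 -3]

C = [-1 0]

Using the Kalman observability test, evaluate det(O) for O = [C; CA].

CA = [[-6, 2]]
Observability matrix O = [C; CA] = [[-1, 0], [-6, 2]]
det(O) = (-1)·2 - 0·(-6) = -2 - 0 = -2
Since det(O) ≠ 0, rank(O) = 2 and the system is completely observable.

-2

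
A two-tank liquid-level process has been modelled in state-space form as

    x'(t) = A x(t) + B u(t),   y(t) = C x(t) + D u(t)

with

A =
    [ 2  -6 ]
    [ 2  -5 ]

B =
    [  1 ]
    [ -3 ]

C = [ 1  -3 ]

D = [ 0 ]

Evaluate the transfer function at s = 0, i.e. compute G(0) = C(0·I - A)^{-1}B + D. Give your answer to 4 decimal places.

G(0) = C(-A)^{-1}B + D = -C A^{-1} B + D.
det A = 2, so A^{-1} = (1/2)·adj(A) = [[-5/2, 3], [-1, 1]]
A^{-1} B = [-23/2, -4]^T
C A^{-1} B = 1/2
G(0) = D - C A^{-1} B = 0 - (1/2) = -1/2 ≈ -0.5000

-0.5000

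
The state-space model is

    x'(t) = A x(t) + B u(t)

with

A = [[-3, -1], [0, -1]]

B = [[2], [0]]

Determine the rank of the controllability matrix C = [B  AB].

AB = [[-6], [0]]
Controllability matrix C = [B  AB] = [[2, -6], [0, 0]]
Every column of C is a scalar multiple of column 1 = [2, 0] (multipliers 1, -3), so the columns span a one-dimensional space.
C ≠ 0, hence rank(C) = 1.
rank(C) = 1 < n = 2, so the pair (A, B) is not completely controllable.

1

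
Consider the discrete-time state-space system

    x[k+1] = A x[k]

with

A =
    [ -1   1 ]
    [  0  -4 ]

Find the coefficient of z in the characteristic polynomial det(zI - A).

5

For a 2×2 matrix, det(zI - A) = z^2 - (tr A)z + det A.
tr A = -5, det A = 4.
So p(z) = z^2 + 5z + 4.
The coefficient of z is 5.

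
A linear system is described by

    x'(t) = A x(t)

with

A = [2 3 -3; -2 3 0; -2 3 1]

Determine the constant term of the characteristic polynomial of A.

-12

Expand det(sI - A) for the 3×3 matrix.
p(s) = s^3 - 6s^2 + 11s - 12.
(Check: constant term = det(-A) = (-1)^3 det A = -12; coefficient of s^2 = -tr A = -6.)
The constant term is -12.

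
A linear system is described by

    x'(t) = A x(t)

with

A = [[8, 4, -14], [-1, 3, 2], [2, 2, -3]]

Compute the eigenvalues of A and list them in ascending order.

det(sI - A) = s^3 - (tr A)s^2 + (M11 + M22 + M33)s - det A, where Mii is the 2×2 principal minor of A obtained by deleting row i and column i.
tr A = 8 + 3 + (-3) = 8; M11 = 3·(-3) - 2·2 = -9 - 4 = -13; M22 = 8·(-3) - (-14)·2 = -24 - (-28) = 4; M33 = 8·3 - 4·(-1) = 24 - (-4) = 28; sum of minors = 19.
det A = 8·(3·(-3) - 2·2) - 4·((-1)·(-3) - 2·2) + (-14)·((-1)·2 - 3·2) = 8·(-13) - 4·(-1) + (-14)·(-8) = 12.
So p(s) = det(sI - A) = s^3 - 8s^2 + 19s - 12.
Rational-root test: any integer root divides -12. Testing small divisors, s = 1 works: p(1) = 1 + (-8) + 19 + (-12) = 0, so (s - 1) is a factor.
Dividing, p(s) = (s - 1)(s^2 - 7s + 12).
Factor s^2 - 7s + 12: two numbers with sum 7 and product 12 are 4 and 3, so s^2 - 7s + 12 = (s - 4)(s - 3).
Hence p(s) = (s - 4) (s - 3) (s - 1), with roots 1, 3, 4.
At least one eigenvalue has non-negative real part, so the system is not asymptotically stable.

1, 3, 4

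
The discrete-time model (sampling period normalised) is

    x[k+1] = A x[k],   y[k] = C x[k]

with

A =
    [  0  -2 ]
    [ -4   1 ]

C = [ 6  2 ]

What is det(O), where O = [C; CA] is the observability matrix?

CA = [[-8, -10]]
Observability matrix O = [C; CA] = [[6, 2], [-8, -10]]
det(O) = 6·(-10) - 2·(-8) = -60 - (-16) = -44
Since det(O) ≠ 0, rank(O) = 2 and the system is completely observable.

-44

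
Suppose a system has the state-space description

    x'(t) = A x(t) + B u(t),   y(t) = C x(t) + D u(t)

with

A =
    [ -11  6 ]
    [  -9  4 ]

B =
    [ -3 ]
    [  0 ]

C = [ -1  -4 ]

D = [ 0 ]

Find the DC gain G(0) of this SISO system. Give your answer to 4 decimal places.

G(0) = C(-A)^{-1}B + D = -C A^{-1} B + D.
det A = 10, so A^{-1} = (1/10)·adj(A) = [[2/5, -3/5], [9/10, -11/10]]
A^{-1} B = [-6/5, -27/10]^T
C A^{-1} B = 12
G(0) = D - C A^{-1} B = 0 - (12) = -12

-12.0000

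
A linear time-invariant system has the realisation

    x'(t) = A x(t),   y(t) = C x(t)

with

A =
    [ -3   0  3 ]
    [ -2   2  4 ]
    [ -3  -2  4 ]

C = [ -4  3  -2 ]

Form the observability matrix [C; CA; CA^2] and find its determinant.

-5232

CA = [[12, 10, -8]]
CA^2 = [[-32, 36, 44]]
Observability matrix O = [C; CA; CA^2] = [[-4, 3, -2], [12, 10, -8], [-32, 36, 44]]
Expanding along the first row, det(O) = (-4)·(10·44 - (-8)·36) - 3·(12·44 - (-8)·(-32)) + (-2)·(12·36 - 10·(-32)) = (-4)·728 - 3·272 + (-2)·752 = -5232
Since det(O) ≠ 0, rank(O) = 3 and the system is completely observable.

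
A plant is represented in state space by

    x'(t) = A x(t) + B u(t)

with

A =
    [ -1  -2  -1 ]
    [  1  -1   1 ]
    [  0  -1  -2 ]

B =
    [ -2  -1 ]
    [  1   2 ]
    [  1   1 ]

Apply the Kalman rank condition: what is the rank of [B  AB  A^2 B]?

AB = [[-1, -4], [-2, -2], [-3, -4]]
A^2B = [[8, 12], [-2, -6], [8, 10]]
Controllability matrix C = [B  AB  A^2B] = [[-2, -1, -1, -4, 8, 12], [1, 2, -2, -2, -2, -6], [1, 1, -3, -4, 8, 10]]
Take the 3×3 submatrix of C formed by columns 1, 2, 3: [[-2, -1, -1], [1, 2, -2], [1, 1, -3]]. Its determinant is (-2)·(2·(-3) - (-2)·1) - (-1)·(1·(-3) - (-2)·1) + (-1)·(1·1 - 2·1) = (-2)·(-4) - (-1)·(-1) + (-1)·(-1) = 8 ≠ 0.
So rank(C) ≥ 3; since C has 3 rows, rank(C) = 3.
rank(C) = 3 = n, so the pair (A, B) is completely controllable.

3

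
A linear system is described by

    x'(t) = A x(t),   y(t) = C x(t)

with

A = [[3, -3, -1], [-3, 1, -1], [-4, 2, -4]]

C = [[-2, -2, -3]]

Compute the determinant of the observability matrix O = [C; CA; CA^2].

CA = [[12, -2, 16]]
CA^2 = [[-22, -6, -74]]
Observability matrix O = [C; CA; CA^2] = [[-2, -2, -3], [12, -2, 16], [-22, -6, -74]]
Expanding along the first row, det(O) = (-2)·((-2)·(-74) - 16·(-6)) - (-2)·(12·(-74) - 16·(-22)) + (-3)·(12·(-6) - (-2)·(-22)) = (-2)·244 - (-2)·(-536) + (-3)·(-116) = -1212
Since det(O) ≠ 0, rank(O) = 3 and the system is completely observable.

-1212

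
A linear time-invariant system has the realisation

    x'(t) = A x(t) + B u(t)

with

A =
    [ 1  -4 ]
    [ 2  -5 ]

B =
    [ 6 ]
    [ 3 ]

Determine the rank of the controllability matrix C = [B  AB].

AB = [[-6], [-3]]
Controllability matrix C = [B  AB] = [[6, -6], [3, -3]]
Every column of C is a scalar multiple of column 1 = [6, 3] (multipliers 1, -1), so the columns span a one-dimensional space.
C ≠ 0, hence rank(C) = 1.
rank(C) = 1 < n = 2, so the pair (A, B) is not completely controllable.

1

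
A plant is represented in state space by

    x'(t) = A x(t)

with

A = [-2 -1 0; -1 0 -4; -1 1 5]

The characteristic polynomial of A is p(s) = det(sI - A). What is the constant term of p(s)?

Expand det(sI - A) for the 3×3 matrix.
p(s) = s^3 - 3s^2 - 7s + 17.
(Check: constant term = det(-A) = (-1)^3 det A = 17; coefficient of s^2 = -tr A = -3.)
The constant term is 17.

17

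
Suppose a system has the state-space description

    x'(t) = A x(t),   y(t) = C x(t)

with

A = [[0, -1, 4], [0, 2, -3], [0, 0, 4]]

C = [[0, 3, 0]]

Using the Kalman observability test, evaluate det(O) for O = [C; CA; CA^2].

0

CA = [[0, 6, -9]]
CA^2 = [[0, 12, -54]]
Observability matrix O = [C; CA; CA^2] = [[0, 3, 0], [0, 6, -9], [0, 12, -54]]
Expanding along the first row, det(O) = 0·(6·(-54) - (-9)·12) - 3·(0·(-54) - (-9)·0) + 0·(0·12 - 6·0) = 0·(-216) - 3·0 + 0·0 = 0
Since det(O) = 0, rank(O) < 3 and the system is not completely observable.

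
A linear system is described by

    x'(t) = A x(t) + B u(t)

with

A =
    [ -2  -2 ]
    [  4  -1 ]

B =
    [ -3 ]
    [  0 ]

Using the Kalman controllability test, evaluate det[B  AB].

AB = [[6], [-12]]
Controllability matrix C = [B  AB] = [[-3, 6], [0, -12]]
det(C) = (-3)·(-12) - 6·0 = 36 - 0 = 36
Since det(C) ≠ 0, rank(C) = 2 and the system is completely controllable.

36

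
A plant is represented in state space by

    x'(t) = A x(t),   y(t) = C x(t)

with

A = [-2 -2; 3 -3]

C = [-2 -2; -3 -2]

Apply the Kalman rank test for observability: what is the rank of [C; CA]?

CA = [[-2, 10], [0, 12]]
Observability matrix O = [C; CA] = [[-2, -2], [-3, -2], [-2, 10], [0, 12]]
Take the 2×2 submatrix of O formed by rows 1, 2: [[-2, -2], [-3, -2]]. Its determinant is (-2)·(-2) - (-2)·(-3) = 4 - 6 = -2 ≠ 0.
So rank(O) ≥ 2; since O has 2 columns, rank(O) = 2.
rank(O) = 2 = n, so the pair (A, C) is completely observable.

2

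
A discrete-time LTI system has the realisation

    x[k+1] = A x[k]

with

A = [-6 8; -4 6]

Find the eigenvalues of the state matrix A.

det(zI - A) = z^2 - (tr A)z + det A, with tr A = (-6) + 6 = 0 and det A = (-6)·6 - 8·(-4) = -36 - (-32) = -4.
So p(z) = det(zI - A) = z^2 - 4.
Factor z^2 - 4: two numbers with sum 0 and product -4 are 2 and -2, so z^2 - 4 = (z - 2)(z + 2).
Hence p(z) = (z - 2) (z + 2), with roots -2, 2.

-2, 2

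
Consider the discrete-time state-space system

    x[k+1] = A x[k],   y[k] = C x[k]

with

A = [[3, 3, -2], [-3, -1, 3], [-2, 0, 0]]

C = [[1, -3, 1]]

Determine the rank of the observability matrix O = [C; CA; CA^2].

CA = [[10, 6, -11]]
CA^2 = [[34, 24, -2]]
Observability matrix O = [C; CA; CA^2] = [[1, -3, 1], [10, 6, -11], [34, 24, -2]]
det(O) = 1·(6·(-2) - (-11)·24) - (-3)·(10·(-2) - (-11)·34) + 1·(10·24 - 6·34) = 1·252 - (-3)·354 + 1·36 = 1350 ≠ 0, so rank(O) = 3.
rank(O) = 3 = n, so the pair (A, C) is completely observable.

3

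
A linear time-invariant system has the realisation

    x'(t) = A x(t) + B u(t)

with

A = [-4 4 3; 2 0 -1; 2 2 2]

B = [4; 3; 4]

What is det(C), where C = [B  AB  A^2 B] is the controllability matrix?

2292

AB = [[8], [4], [22]]
A^2B = [[50], [-6], [68]]
Controllability matrix C = [B  AB  A^2B] = [[4, 8, 50], [3, 4, -6], [4, 22, 68]]
Expanding along the first row, det(C) = 4·(4·68 - (-6)·22) - 8·(3·68 - (-6)·4) + 50·(3·22 - 4·4) = 4·404 - 8·228 + 50·50 = 2292
Since det(C) ≠ 0, rank(C) = 3 and the system is completely controllable.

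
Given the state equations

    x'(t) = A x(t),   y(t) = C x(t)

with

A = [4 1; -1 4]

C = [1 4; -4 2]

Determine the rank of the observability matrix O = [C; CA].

CA = [[0, 17], [-18, 4]]
Observability matrix O = [C; CA] = [[1, 4], [-4, 2], [0, 17], [-18, 4]]
Take the 2×2 submatrix of O formed by rows 1, 2: [[1, 4], [-4, 2]]. Its determinant is 1·2 - 4·(-4) = 2 - (-16) = 18 ≠ 0.
So rank(O) ≥ 2; since O has 2 columns, rank(O) = 2.
rank(O) = 2 = n, so the pair (A, C) is completely observable.

2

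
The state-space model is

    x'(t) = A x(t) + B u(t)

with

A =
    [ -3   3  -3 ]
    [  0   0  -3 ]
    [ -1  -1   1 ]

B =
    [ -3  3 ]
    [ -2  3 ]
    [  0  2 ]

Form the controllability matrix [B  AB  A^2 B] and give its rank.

AB = [[3, -6], [0, -6], [5, -4]]
A^2B = [[-24, 12], [-15, 12], [2, 8]]
Controllability matrix C = [B  AB  A^2B] = [[-3, 3, 3, -6, -24, 12], [-2, 3, 0, -6, -15, 12], [0, 2, 5, -4, 2, 8]]
Take the 3×3 submatrix of C formed by columns 1, 2, 3: [[-3, 3, 3], [-2, 3, 0], [0, 2, 5]]. Its determinant is (-3)·(3·5 - 0·2) - 3·((-2)·5 - 0·0) + 3·((-2)·2 - 3·0) = (-3)·15 - 3·(-10) + 3·(-4) = -27 ≠ 0.
So rank(C) ≥ 3; since C has 3 rows, rank(C) = 3.
rank(C) = 3 = n, so the pair (A, B) is completely controllable.

3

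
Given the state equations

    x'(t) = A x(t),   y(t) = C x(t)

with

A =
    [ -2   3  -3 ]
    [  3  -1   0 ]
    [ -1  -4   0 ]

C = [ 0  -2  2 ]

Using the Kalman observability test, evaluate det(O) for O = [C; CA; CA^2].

-120

CA = [[-8, -6, 0]]
CA^2 = [[-2, -18, 24]]
Observability matrix O = [C; CA; CA^2] = [[0, -2, 2], [-8, -6, 0], [-2, -18, 24]]
Expanding along the first row, det(O) = 0·((-6)·24 - 0·(-18)) - (-2)·((-8)·24 - 0·(-2)) + 2·((-8)·(-18) - (-6)·(-2)) = 0·(-144) - (-2)·(-192) + 2·132 = -120
Since det(O) ≠ 0, rank(O) = 3 and the system is completely observable.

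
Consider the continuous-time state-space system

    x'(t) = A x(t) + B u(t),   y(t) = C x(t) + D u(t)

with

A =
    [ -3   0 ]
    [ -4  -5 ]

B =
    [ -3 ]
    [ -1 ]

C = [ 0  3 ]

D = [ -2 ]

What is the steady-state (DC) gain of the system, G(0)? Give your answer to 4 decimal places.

G(0) = C(-A)^{-1}B + D = -C A^{-1} B + D.
det A = 15, so A^{-1} = (1/15)·adj(A) = [[-1/3, 0], [4/15, -1/5]]
A^{-1} B = [1, -3/5]^T
C A^{-1} B = -9/5
G(0) = D - C A^{-1} B = -2 - (-9/5) = -1/5 ≈ -0.2000

-0.2000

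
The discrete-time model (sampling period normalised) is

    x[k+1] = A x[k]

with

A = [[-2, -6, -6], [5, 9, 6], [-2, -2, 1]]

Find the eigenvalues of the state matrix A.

1, 3, 4

det(zI - A) = z^3 - (tr A)z^2 + (M11 + M22 + M33)z - det A, where Mii is the 2×2 principal minor of A obtained by deleting row i and column i.
tr A = (-2) + 9 + 1 = 8; M11 = 9·1 - 6·(-2) = 9 - (-12) = 21; M22 = (-2)·1 - (-6)·(-2) = -2 - 12 = -14; M33 = (-2)·9 - (-6)·5 = -18 - (-30) = 12; sum of minors = 19.
det A = (-2)·(9·1 - 6·(-2)) - (-6)·(5·1 - 6·(-2)) + (-6)·(5·(-2) - 9·(-2)) = (-2)·21 - (-6)·17 + (-6)·8 = 12.
So p(z) = det(zI - A) = z^3 - 8z^2 + 19z - 12.
Rational-root test: any integer root divides -12. Testing small divisors, z = 1 works: p(1) = 1 + (-8) + 19 + (-12) = 0, so (z - 1) is a factor.
Dividing, p(z) = (z - 1)(z^2 - 7z + 12).
Factor z^2 - 7z + 12: two numbers with sum 7 and product 12 are 4 and 3, so z^2 - 7z + 12 = (z - 4)(z - 3).
Hence p(z) = (z - 4) (z - 3) (z - 1), with roots 1, 3, 4.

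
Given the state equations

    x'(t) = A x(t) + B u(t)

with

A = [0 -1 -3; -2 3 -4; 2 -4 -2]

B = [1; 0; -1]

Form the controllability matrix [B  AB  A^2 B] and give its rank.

AB = [[3], [2], [4]]
A^2B = [[-14], [-16], [-10]]
Controllability matrix C = [B  AB  A^2B] = [[1, 3, -14], [0, 2, -16], [-1, 4, -10]]
det(C) = 1·(2·(-10) - (-16)·4) - 3·(0·(-10) - (-16)·(-1)) + (-14)·(0·4 - 2·(-1)) = 1·44 - 3·(-16) + (-14)·2 = 64 ≠ 0, so rank(C) = 3.
rank(C) = 3 = n, so the pair (A, B) is completely controllable.

3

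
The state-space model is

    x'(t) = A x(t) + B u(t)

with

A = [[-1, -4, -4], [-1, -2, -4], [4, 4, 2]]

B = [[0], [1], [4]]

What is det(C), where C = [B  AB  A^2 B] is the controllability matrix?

496

AB = [[-20], [-18], [12]]
A^2B = [[44], [8], [-128]]
Controllability matrix C = [B  AB  A^2B] = [[0, -20, 44], [1, -18, 8], [4, 12, -128]]
Expanding along the first row, det(C) = 0·((-18)·(-128) - 8·12) - (-20)·(1·(-128) - 8·4) + 44·(1·12 - (-18)·4) = 0·2208 - (-20)·(-160) + 44·84 = 496
Since det(C) ≠ 0, rank(C) = 3 and the system is completely controllable.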